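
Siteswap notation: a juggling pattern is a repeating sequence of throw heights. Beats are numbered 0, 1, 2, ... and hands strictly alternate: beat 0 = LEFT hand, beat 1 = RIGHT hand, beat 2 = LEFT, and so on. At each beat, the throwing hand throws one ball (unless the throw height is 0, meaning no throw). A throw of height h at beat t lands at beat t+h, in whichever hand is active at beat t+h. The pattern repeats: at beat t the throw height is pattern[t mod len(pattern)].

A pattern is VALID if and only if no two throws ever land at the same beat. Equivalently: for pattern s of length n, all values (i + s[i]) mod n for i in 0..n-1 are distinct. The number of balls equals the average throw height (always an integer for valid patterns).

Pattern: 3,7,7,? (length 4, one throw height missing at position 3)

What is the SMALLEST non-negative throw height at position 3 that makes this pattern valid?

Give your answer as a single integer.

Answer: 3

Derivation:
i=0: (0 + 3) mod 4 = 3
i=1: (1 + 7) mod 4 = 0
i=2: (2 + 7) mod 4 = 1
i=3: s[i]=? (unknown)
Known residues: [0, 1, 3]; need a permutation of 0..3, so missing residue r = 2
Need (3 + s) mod 4 = 2; smallest s = (2 - 3) mod 4 = 3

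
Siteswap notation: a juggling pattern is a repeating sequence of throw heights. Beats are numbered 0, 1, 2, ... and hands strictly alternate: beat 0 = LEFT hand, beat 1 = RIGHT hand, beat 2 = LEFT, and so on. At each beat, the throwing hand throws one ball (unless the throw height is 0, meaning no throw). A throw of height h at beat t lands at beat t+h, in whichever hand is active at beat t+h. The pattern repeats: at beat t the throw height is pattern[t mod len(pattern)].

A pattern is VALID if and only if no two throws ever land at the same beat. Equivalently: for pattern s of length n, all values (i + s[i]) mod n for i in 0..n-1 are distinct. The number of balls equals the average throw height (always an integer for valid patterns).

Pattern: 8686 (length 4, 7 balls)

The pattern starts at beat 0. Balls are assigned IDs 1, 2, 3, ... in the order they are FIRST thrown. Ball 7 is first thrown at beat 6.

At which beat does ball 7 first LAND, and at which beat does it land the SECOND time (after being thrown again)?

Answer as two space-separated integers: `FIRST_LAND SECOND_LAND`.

Answer: 14 22

Derivation:
Beat 0 (L): throw ball1 h=8 -> lands@8:L; in-air after throw: [b1@8:L]
Beat 1 (R): throw ball2 h=6 -> lands@7:R; in-air after throw: [b2@7:R b1@8:L]
Beat 2 (L): throw ball3 h=8 -> lands@10:L; in-air after throw: [b2@7:R b1@8:L b3@10:L]
Beat 3 (R): throw ball4 h=6 -> lands@9:R; in-air after throw: [b2@7:R b1@8:L b4@9:R b3@10:L]
Beat 4 (L): throw ball5 h=8 -> lands@12:L; in-air after throw: [b2@7:R b1@8:L b4@9:R b3@10:L b5@12:L]
Beat 5 (R): throw ball6 h=6 -> lands@11:R; in-air after throw: [b2@7:R b1@8:L b4@9:R b3@10:L b6@11:R b5@12:L]
Beat 6 (L): throw ball7 h=8 -> lands@14:L; in-air after throw: [b2@7:R b1@8:L b4@9:R b3@10:L b6@11:R b5@12:L b7@14:L]
Beat 7 (R): throw ball2 h=6 -> lands@13:R; in-air after throw: [b1@8:L b4@9:R b3@10:L b6@11:R b5@12:L b2@13:R b7@14:L]
Beat 8 (L): throw ball1 h=8 -> lands@16:L; in-air after throw: [b4@9:R b3@10:L b6@11:R b5@12:L b2@13:R b7@14:L b1@16:L]
Beat 9 (R): throw ball4 h=6 -> lands@15:R; in-air after throw: [b3@10:L b6@11:R b5@12:L b2@13:R b7@14:L b4@15:R b1@16:L]
Beat 10 (L): throw ball3 h=8 -> lands@18:L; in-air after throw: [b6@11:R b5@12:L b2@13:R b7@14:L b4@15:R b1@16:L b3@18:L]
Beat 11 (R): throw ball6 h=6 -> lands@17:R; in-air after throw: [b5@12:L b2@13:R b7@14:L b4@15:R b1@16:L b6@17:R b3@18:L]
Beat 12 (L): throw ball5 h=8 -> lands@20:L; in-air after throw: [b2@13:R b7@14:L b4@15:R b1@16:L b6@17:R b3@18:L b5@20:L]
Beat 13 (R): throw ball2 h=6 -> lands@19:R; in-air after throw: [b7@14:L b4@15:R b1@16:L b6@17:R b3@18:L b2@19:R b5@20:L]
Beat 14 (L): throw ball7 h=8 -> lands@22:L; in-air after throw: [b4@15:R b1@16:L b6@17:R b3@18:L b2@19:R b5@20:L b7@22:L]
Beat 15 (R): throw ball4 h=6 -> lands@21:R; in-air after throw: [b1@16:L b6@17:R b3@18:L b2@19:R b5@20:L b4@21:R b7@22:L]
Beat 16 (L): throw ball1 h=8 -> lands@24:L; in-air after throw: [b6@17:R b3@18:L b2@19:R b5@20:L b4@21:R b7@22:L b1@24:L]
Beat 17 (R): throw ball6 h=6 -> lands@23:R; in-air after throw: [b3@18:L b2@19:R b5@20:L b4@21:R b7@22:L b6@23:R b1@24:L]
Beat 18 (L): throw ball3 h=8 -> lands@26:L; in-air after throw: [b2@19:R b5@20:L b4@21:R b7@22:L b6@23:R b1@24:L b3@26:L]
Beat 19 (R): throw ball2 h=6 -> lands@25:R; in-air after throw: [b5@20:L b4@21:R b7@22:L b6@23:R b1@24:L b2@25:R b3@26:L]
Beat 20 (L): throw ball5 h=8 -> lands@28:L; in-air after throw: [b4@21:R b7@22:L b6@23:R b1@24:L b2@25:R b3@26:L b5@28:L]
Beat 21 (R): throw ball4 h=6 -> lands@27:R; in-air after throw: [b7@22:L b6@23:R b1@24:L b2@25:R b3@26:L b4@27:R b5@28:L]
Beat 22 (L): throw ball7 h=8 -> lands@30:L; in-air after throw: [b6@23:R b1@24:L b2@25:R b3@26:L b4@27:R b5@28:L b7@30:L]
Ball 7: thrown@6 h=8 -> first land @14; rethrown@14 h=8 -> second land @22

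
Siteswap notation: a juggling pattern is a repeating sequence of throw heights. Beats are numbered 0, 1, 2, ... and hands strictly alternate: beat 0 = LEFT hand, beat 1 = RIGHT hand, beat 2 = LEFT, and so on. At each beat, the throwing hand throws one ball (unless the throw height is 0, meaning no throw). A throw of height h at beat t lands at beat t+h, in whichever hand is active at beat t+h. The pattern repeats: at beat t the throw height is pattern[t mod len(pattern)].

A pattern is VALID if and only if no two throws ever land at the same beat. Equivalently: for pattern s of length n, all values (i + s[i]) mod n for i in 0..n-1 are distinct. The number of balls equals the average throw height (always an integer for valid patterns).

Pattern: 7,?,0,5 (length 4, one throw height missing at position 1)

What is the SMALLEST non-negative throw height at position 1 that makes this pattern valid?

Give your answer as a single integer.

i=0: (0 + 7) mod 4 = 3
i=1: s[i]=? (unknown)
i=2: (2 + 0) mod 4 = 2
i=3: (3 + 5) mod 4 = 0
Known residues: [0, 2, 3]; need a permutation of 0..3, so missing residue r = 1
Need (1 + s) mod 4 = 1; smallest s = (1 - 1) mod 4 = 0

Answer: 0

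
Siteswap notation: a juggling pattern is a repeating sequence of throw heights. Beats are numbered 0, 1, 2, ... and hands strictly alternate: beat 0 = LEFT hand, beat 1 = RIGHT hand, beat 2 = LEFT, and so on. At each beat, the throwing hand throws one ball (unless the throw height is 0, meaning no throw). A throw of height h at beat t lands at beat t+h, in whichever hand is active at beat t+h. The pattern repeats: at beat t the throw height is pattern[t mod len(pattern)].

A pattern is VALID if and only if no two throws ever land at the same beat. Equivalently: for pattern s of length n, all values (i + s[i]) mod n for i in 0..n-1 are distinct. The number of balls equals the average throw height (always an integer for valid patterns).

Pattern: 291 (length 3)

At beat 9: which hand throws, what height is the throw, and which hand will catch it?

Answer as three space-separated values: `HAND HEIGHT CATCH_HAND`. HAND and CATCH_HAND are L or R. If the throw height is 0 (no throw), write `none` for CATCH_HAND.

Beat 9: 9 mod 2 = 1, so hand = R
Throw height = pattern[9 mod 3] = pattern[0] = 2
Lands at beat 9+2=11, 11 mod 2 = 1, so catch hand = R

Answer: R 2 R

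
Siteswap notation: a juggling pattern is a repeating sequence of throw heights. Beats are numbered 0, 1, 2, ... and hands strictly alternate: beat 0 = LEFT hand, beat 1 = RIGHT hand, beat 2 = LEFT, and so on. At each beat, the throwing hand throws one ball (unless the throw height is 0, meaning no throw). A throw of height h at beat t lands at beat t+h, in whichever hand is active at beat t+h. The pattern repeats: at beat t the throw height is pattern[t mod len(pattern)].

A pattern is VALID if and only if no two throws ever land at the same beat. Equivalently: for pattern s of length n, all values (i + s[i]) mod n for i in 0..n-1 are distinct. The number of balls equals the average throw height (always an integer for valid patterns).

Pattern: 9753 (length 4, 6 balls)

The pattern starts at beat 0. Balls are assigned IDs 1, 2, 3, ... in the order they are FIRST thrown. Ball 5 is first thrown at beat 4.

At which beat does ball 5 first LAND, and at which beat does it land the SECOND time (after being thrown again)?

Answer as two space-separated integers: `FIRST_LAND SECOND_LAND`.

Beat 0 (L): throw ball1 h=9 -> lands@9:R; in-air after throw: [b1@9:R]
Beat 1 (R): throw ball2 h=7 -> lands@8:L; in-air after throw: [b2@8:L b1@9:R]
Beat 2 (L): throw ball3 h=5 -> lands@7:R; in-air after throw: [b3@7:R b2@8:L b1@9:R]
Beat 3 (R): throw ball4 h=3 -> lands@6:L; in-air after throw: [b4@6:L b3@7:R b2@8:L b1@9:R]
Beat 4 (L): throw ball5 h=9 -> lands@13:R; in-air after throw: [b4@6:L b3@7:R b2@8:L b1@9:R b5@13:R]
Beat 5 (R): throw ball6 h=7 -> lands@12:L; in-air after throw: [b4@6:L b3@7:R b2@8:L b1@9:R b6@12:L b5@13:R]
Beat 6 (L): throw ball4 h=5 -> lands@11:R; in-air after throw: [b3@7:R b2@8:L b1@9:R b4@11:R b6@12:L b5@13:R]
Beat 7 (R): throw ball3 h=3 -> lands@10:L; in-air after throw: [b2@8:L b1@9:R b3@10:L b4@11:R b6@12:L b5@13:R]
Beat 8 (L): throw ball2 h=9 -> lands@17:R; in-air after throw: [b1@9:R b3@10:L b4@11:R b6@12:L b5@13:R b2@17:R]
Beat 9 (R): throw ball1 h=7 -> lands@16:L; in-air after throw: [b3@10:L b4@11:R b6@12:L b5@13:R b1@16:L b2@17:R]
Beat 10 (L): throw ball3 h=5 -> lands@15:R; in-air after throw: [b4@11:R b6@12:L b5@13:R b3@15:R b1@16:L b2@17:R]
Beat 11 (R): throw ball4 h=3 -> lands@14:L; in-air after throw: [b6@12:L b5@13:R b4@14:L b3@15:R b1@16:L b2@17:R]
Beat 12 (L): throw ball6 h=9 -> lands@21:R; in-air after throw: [b5@13:R b4@14:L b3@15:R b1@16:L b2@17:R b6@21:R]
Beat 13 (R): throw ball5 h=7 -> lands@20:L; in-air after throw: [b4@14:L b3@15:R b1@16:L b2@17:R b5@20:L b6@21:R]
Beat 14 (L): throw ball4 h=5 -> lands@19:R; in-air after throw: [b3@15:R b1@16:L b2@17:R b4@19:R b5@20:L b6@21:R]
Beat 15 (R): throw ball3 h=3 -> lands@18:L; in-air after throw: [b1@16:L b2@17:R b3@18:L b4@19:R b5@20:L b6@21:R]
Beat 16 (L): throw ball1 h=9 -> lands@25:R; in-air after throw: [b2@17:R b3@18:L b4@19:R b5@20:L b6@21:R b1@25:R]
Beat 17 (R): throw ball2 h=7 -> lands@24:L; in-air after throw: [b3@18:L b4@19:R b5@20:L b6@21:R b2@24:L b1@25:R]
Beat 18 (L): throw ball3 h=5 -> lands@23:R; in-air after throw: [b4@19:R b5@20:L b6@21:R b3@23:R b2@24:L b1@25:R]
Beat 19 (R): throw ball4 h=3 -> lands@22:L; in-air after throw: [b5@20:L b6@21:R b4@22:L b3@23:R b2@24:L b1@25:R]
Beat 20 (L): throw ball5 h=9 -> lands@29:R; in-air after throw: [b6@21:R b4@22:L b3@23:R b2@24:L b1@25:R b5@29:R]
Ball 5: thrown@4 h=9 -> first land @13; rethrown@13 h=7 -> second land @20

Answer: 13 20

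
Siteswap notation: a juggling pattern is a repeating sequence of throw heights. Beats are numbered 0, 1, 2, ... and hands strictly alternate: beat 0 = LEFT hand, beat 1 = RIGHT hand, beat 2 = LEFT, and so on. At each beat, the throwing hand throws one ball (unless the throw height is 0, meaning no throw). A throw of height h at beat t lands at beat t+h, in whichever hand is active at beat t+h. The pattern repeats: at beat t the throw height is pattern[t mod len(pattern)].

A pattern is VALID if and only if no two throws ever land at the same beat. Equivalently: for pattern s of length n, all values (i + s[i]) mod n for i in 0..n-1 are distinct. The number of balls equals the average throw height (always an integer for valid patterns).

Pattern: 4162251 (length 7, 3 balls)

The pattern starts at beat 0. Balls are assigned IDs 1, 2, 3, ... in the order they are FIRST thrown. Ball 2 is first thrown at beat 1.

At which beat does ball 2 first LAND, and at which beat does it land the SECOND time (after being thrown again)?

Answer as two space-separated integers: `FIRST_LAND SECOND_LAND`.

Answer: 2 8

Derivation:
Beat 0 (L): throw ball1 h=4 -> lands@4:L; in-air after throw: [b1@4:L]
Beat 1 (R): throw ball2 h=1 -> lands@2:L; in-air after throw: [b2@2:L b1@4:L]
Beat 2 (L): throw ball2 h=6 -> lands@8:L; in-air after throw: [b1@4:L b2@8:L]
Beat 3 (R): throw ball3 h=2 -> lands@5:R; in-air after throw: [b1@4:L b3@5:R b2@8:L]
Beat 4 (L): throw ball1 h=2 -> lands@6:L; in-air after throw: [b3@5:R b1@6:L b2@8:L]
Beat 5 (R): throw ball3 h=5 -> lands@10:L; in-air after throw: [b1@6:L b2@8:L b3@10:L]
Beat 6 (L): throw ball1 h=1 -> lands@7:R; in-air after throw: [b1@7:R b2@8:L b3@10:L]
Beat 7 (R): throw ball1 h=4 -> lands@11:R; in-air after throw: [b2@8:L b3@10:L b1@11:R]
Beat 8 (L): throw ball2 h=1 -> lands@9:R; in-air after throw: [b2@9:R b3@10:L b1@11:R]
Ball 2: thrown@1 h=1 -> first land @2; rethrown@2 h=6 -> second land @8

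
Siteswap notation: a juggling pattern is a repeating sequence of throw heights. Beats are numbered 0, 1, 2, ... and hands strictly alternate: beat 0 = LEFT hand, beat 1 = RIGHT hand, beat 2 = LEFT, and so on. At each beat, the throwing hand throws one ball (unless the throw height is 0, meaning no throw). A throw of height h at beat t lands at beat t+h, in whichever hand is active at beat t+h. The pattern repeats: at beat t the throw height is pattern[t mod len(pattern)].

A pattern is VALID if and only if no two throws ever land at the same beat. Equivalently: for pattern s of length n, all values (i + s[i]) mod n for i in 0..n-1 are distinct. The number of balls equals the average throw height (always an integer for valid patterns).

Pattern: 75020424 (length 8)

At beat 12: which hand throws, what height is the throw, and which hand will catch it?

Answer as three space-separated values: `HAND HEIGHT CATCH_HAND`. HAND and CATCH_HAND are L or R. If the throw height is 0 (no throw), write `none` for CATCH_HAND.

Answer: L 0 none

Derivation:
Beat 12: 12 mod 2 = 0, so hand = L
Throw height = pattern[12 mod 8] = pattern[4] = 0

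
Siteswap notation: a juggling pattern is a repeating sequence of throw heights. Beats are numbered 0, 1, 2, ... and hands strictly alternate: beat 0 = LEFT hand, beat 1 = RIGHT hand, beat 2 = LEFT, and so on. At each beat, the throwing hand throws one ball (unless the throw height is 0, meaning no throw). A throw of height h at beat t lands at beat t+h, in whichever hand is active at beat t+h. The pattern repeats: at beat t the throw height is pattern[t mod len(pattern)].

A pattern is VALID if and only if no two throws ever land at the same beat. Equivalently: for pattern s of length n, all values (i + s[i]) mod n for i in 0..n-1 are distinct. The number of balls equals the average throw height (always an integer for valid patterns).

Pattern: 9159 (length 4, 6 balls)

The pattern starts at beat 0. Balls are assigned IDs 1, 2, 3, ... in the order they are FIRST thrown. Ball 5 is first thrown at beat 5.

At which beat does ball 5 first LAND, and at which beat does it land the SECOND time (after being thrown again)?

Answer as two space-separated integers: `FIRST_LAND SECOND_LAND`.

Beat 0 (L): throw ball1 h=9 -> lands@9:R; in-air after throw: [b1@9:R]
Beat 1 (R): throw ball2 h=1 -> lands@2:L; in-air after throw: [b2@2:L b1@9:R]
Beat 2 (L): throw ball2 h=5 -> lands@7:R; in-air after throw: [b2@7:R b1@9:R]
Beat 3 (R): throw ball3 h=9 -> lands@12:L; in-air after throw: [b2@7:R b1@9:R b3@12:L]
Beat 4 (L): throw ball4 h=9 -> lands@13:R; in-air after throw: [b2@7:R b1@9:R b3@12:L b4@13:R]
Beat 5 (R): throw ball5 h=1 -> lands@6:L; in-air after throw: [b5@6:L b2@7:R b1@9:R b3@12:L b4@13:R]
Beat 6 (L): throw ball5 h=5 -> lands@11:R; in-air after throw: [b2@7:R b1@9:R b5@11:R b3@12:L b4@13:R]
Beat 7 (R): throw ball2 h=9 -> lands@16:L; in-air after throw: [b1@9:R b5@11:R b3@12:L b4@13:R b2@16:L]
Beat 8 (L): throw ball6 h=9 -> lands@17:R; in-air after throw: [b1@9:R b5@11:R b3@12:L b4@13:R b2@16:L b6@17:R]
Beat 9 (R): throw ball1 h=1 -> lands@10:L; in-air after throw: [b1@10:L b5@11:R b3@12:L b4@13:R b2@16:L b6@17:R]
Beat 10 (L): throw ball1 h=5 -> lands@15:R; in-air after throw: [b5@11:R b3@12:L b4@13:R b1@15:R b2@16:L b6@17:R]
Beat 11 (R): throw ball5 h=9 -> lands@20:L; in-air after throw: [b3@12:L b4@13:R b1@15:R b2@16:L b6@17:R b5@20:L]
Ball 5: thrown@5 h=1 -> first land @6; rethrown@6 h=5 -> second land @11

Answer: 6 11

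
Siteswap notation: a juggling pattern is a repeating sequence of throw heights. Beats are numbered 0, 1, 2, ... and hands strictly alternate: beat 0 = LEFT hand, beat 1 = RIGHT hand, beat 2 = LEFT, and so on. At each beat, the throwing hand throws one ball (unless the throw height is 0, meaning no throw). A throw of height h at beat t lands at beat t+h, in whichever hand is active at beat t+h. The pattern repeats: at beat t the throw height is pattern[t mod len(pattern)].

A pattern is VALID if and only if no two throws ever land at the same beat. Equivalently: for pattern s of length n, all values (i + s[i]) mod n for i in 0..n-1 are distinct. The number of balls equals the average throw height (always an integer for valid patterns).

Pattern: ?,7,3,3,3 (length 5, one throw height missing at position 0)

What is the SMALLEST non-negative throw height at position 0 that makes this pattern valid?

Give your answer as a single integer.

i=0: s[i]=? (unknown)
i=1: (1 + 7) mod 5 = 3
i=2: (2 + 3) mod 5 = 0
i=3: (3 + 3) mod 5 = 1
i=4: (4 + 3) mod 5 = 2
Known residues: [0, 1, 2, 3]; need a permutation of 0..4, so missing residue r = 4
Need (0 + s) mod 5 = 4; smallest s = (4 - 0) mod 5 = 4

Answer: 4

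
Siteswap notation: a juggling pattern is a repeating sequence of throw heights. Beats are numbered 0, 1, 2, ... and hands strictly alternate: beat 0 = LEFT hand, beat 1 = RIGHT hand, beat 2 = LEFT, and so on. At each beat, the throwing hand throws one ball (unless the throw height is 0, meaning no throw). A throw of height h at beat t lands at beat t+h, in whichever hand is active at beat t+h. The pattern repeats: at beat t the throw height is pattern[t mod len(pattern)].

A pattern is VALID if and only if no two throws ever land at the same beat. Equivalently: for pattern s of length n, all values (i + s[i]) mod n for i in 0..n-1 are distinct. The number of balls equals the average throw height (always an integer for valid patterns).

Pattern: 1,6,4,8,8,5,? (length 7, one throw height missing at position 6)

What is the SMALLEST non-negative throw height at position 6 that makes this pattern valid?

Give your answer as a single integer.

Answer: 3

Derivation:
i=0: (0 + 1) mod 7 = 1
i=1: (1 + 6) mod 7 = 0
i=2: (2 + 4) mod 7 = 6
i=3: (3 + 8) mod 7 = 4
i=4: (4 + 8) mod 7 = 5
i=5: (5 + 5) mod 7 = 3
i=6: s[i]=? (unknown)
Known residues: [0, 1, 3, 4, 5, 6]; need a permutation of 0..6, so missing residue r = 2
Need (6 + s) mod 7 = 2; smallest s = (2 - 6) mod 7 = 3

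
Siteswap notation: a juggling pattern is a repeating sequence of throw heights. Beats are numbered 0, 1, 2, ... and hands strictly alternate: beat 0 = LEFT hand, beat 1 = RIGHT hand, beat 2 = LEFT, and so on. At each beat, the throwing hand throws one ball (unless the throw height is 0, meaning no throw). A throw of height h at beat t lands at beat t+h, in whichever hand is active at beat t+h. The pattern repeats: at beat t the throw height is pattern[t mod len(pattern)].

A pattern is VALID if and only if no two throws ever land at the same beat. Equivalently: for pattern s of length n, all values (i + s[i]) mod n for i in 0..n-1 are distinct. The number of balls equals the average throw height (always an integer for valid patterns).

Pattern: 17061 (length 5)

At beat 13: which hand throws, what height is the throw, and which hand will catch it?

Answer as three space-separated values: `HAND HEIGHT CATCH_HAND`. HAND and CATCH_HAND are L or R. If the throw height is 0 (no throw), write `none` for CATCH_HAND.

Beat 13: 13 mod 2 = 1, so hand = R
Throw height = pattern[13 mod 5] = pattern[3] = 6
Lands at beat 13+6=19, 19 mod 2 = 1, so catch hand = R

Answer: R 6 R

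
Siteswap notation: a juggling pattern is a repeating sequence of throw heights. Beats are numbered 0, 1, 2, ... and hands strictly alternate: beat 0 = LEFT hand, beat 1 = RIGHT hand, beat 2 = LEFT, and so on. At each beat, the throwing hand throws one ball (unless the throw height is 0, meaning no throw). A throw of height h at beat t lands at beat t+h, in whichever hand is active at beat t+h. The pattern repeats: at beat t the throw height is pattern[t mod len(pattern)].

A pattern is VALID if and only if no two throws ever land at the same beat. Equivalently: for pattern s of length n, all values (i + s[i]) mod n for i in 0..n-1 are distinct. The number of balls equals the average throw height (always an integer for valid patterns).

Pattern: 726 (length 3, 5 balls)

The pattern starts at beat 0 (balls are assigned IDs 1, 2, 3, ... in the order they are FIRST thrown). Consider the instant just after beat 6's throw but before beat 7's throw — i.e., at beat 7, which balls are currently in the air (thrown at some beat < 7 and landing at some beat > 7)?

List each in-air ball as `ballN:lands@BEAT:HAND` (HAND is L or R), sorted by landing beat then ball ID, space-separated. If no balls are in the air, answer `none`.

Beat 0 (L): throw ball1 h=7 -> lands@7:R; in-air after throw: [b1@7:R]
Beat 1 (R): throw ball2 h=2 -> lands@3:R; in-air after throw: [b2@3:R b1@7:R]
Beat 2 (L): throw ball3 h=6 -> lands@8:L; in-air after throw: [b2@3:R b1@7:R b3@8:L]
Beat 3 (R): throw ball2 h=7 -> lands@10:L; in-air after throw: [b1@7:R b3@8:L b2@10:L]
Beat 4 (L): throw ball4 h=2 -> lands@6:L; in-air after throw: [b4@6:L b1@7:R b3@8:L b2@10:L]
Beat 5 (R): throw ball5 h=6 -> lands@11:R; in-air after throw: [b4@6:L b1@7:R b3@8:L b2@10:L b5@11:R]
Beat 6 (L): throw ball4 h=7 -> lands@13:R; in-air after throw: [b1@7:R b3@8:L b2@10:L b5@11:R b4@13:R]
Beat 7 (R): throw ball1 h=2 -> lands@9:R; in-air after throw: [b3@8:L b1@9:R b2@10:L b5@11:R b4@13:R]

Answer: ball3:lands@8:L ball2:lands@10:L ball5:lands@11:R ball4:lands@13:R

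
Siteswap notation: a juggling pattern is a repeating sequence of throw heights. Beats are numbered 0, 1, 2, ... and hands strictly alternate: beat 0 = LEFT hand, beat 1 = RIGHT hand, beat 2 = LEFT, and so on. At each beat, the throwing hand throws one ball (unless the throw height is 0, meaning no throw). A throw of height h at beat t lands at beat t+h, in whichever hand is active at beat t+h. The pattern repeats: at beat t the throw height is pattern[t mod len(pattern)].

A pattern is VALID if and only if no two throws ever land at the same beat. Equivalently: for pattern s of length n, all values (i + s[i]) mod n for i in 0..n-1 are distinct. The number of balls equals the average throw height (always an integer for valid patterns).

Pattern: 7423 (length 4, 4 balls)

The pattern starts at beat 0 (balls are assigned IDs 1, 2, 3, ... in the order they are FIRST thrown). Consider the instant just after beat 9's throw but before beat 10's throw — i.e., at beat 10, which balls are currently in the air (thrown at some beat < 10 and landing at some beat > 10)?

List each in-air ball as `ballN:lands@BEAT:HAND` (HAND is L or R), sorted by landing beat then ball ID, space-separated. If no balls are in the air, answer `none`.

Beat 0 (L): throw ball1 h=7 -> lands@7:R; in-air after throw: [b1@7:R]
Beat 1 (R): throw ball2 h=4 -> lands@5:R; in-air after throw: [b2@5:R b1@7:R]
Beat 2 (L): throw ball3 h=2 -> lands@4:L; in-air after throw: [b3@4:L b2@5:R b1@7:R]
Beat 3 (R): throw ball4 h=3 -> lands@6:L; in-air after throw: [b3@4:L b2@5:R b4@6:L b1@7:R]
Beat 4 (L): throw ball3 h=7 -> lands@11:R; in-air after throw: [b2@5:R b4@6:L b1@7:R b3@11:R]
Beat 5 (R): throw ball2 h=4 -> lands@9:R; in-air after throw: [b4@6:L b1@7:R b2@9:R b3@11:R]
Beat 6 (L): throw ball4 h=2 -> lands@8:L; in-air after throw: [b1@7:R b4@8:L b2@9:R b3@11:R]
Beat 7 (R): throw ball1 h=3 -> lands@10:L; in-air after throw: [b4@8:L b2@9:R b1@10:L b3@11:R]
Beat 8 (L): throw ball4 h=7 -> lands@15:R; in-air after throw: [b2@9:R b1@10:L b3@11:R b4@15:R]
Beat 9 (R): throw ball2 h=4 -> lands@13:R; in-air after throw: [b1@10:L b3@11:R b2@13:R b4@15:R]
Beat 10 (L): throw ball1 h=2 -> lands@12:L; in-air after throw: [b3@11:R b1@12:L b2@13:R b4@15:R]

Answer: ball3:lands@11:R ball2:lands@13:R ball4:lands@15:R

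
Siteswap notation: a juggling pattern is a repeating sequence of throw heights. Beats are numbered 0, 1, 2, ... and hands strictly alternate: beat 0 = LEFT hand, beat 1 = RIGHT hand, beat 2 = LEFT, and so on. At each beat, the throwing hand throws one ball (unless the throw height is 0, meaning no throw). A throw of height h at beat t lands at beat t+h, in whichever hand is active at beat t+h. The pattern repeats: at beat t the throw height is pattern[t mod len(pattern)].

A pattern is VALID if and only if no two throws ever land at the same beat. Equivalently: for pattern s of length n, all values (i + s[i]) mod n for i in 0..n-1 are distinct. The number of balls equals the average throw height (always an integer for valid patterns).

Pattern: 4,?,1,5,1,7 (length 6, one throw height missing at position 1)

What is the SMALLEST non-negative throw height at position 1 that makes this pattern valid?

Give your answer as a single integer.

Answer: 0

Derivation:
i=0: (0 + 4) mod 6 = 4
i=1: s[i]=? (unknown)
i=2: (2 + 1) mod 6 = 3
i=3: (3 + 5) mod 6 = 2
i=4: (4 + 1) mod 6 = 5
i=5: (5 + 7) mod 6 = 0
Known residues: [0, 2, 3, 4, 5]; need a permutation of 0..5, so missing residue r = 1
Need (1 + s) mod 6 = 1; smallest s = (1 - 1) mod 6 = 0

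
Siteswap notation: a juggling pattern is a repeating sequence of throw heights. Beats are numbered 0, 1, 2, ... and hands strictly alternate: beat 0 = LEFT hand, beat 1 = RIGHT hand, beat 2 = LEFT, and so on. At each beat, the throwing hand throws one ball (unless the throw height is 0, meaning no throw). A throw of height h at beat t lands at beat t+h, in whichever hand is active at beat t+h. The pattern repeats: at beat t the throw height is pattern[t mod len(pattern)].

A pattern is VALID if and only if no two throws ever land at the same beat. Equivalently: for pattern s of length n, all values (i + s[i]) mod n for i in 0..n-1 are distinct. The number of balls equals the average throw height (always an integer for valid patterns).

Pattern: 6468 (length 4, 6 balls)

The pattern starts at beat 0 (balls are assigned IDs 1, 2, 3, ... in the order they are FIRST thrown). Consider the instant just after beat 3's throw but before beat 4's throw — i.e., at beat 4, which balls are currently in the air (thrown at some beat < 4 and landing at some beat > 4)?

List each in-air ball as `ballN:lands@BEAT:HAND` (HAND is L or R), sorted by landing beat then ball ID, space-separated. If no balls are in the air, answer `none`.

Answer: ball2:lands@5:R ball1:lands@6:L ball3:lands@8:L ball4:lands@11:R

Derivation:
Beat 0 (L): throw ball1 h=6 -> lands@6:L; in-air after throw: [b1@6:L]
Beat 1 (R): throw ball2 h=4 -> lands@5:R; in-air after throw: [b2@5:R b1@6:L]
Beat 2 (L): throw ball3 h=6 -> lands@8:L; in-air after throw: [b2@5:R b1@6:L b3@8:L]
Beat 3 (R): throw ball4 h=8 -> lands@11:R; in-air after throw: [b2@5:R b1@6:L b3@8:L b4@11:R]
Beat 4 (L): throw ball5 h=6 -> lands@10:L; in-air after throw: [b2@5:R b1@6:L b3@8:L b5@10:L b4@11:R]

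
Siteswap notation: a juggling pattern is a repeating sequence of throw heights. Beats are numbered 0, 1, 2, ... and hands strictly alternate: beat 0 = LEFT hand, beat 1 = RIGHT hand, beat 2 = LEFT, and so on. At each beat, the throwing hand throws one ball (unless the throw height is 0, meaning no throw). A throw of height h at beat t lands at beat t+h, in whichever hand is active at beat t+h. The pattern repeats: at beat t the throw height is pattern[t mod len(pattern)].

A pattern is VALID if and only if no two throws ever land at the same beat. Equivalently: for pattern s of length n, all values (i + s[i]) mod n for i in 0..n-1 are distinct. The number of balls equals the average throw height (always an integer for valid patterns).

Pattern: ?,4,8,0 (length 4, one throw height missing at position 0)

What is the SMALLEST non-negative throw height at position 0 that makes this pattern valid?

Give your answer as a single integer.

Answer: 0

Derivation:
i=0: s[i]=? (unknown)
i=1: (1 + 4) mod 4 = 1
i=2: (2 + 8) mod 4 = 2
i=3: (3 + 0) mod 4 = 3
Known residues: [1, 2, 3]; need a permutation of 0..3, so missing residue r = 0
Need (0 + s) mod 4 = 0; smallest s = (0 - 0) mod 4 = 0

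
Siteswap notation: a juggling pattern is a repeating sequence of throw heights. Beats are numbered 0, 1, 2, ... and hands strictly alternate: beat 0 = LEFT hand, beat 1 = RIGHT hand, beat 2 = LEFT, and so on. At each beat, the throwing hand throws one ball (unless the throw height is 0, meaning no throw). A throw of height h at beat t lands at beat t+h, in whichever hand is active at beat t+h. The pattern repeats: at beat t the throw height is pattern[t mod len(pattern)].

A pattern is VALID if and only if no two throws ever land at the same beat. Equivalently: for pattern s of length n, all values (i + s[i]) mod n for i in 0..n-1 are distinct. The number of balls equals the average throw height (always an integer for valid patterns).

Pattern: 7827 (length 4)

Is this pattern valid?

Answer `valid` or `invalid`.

Answer: valid

Derivation:
i=0: (i + s[i]) mod n = (0 + 7) mod 4 = 3
i=1: (i + s[i]) mod n = (1 + 8) mod 4 = 1
i=2: (i + s[i]) mod n = (2 + 2) mod 4 = 0
i=3: (i + s[i]) mod n = (3 + 7) mod 4 = 2
Residues: [3, 1, 0, 2], distinct: True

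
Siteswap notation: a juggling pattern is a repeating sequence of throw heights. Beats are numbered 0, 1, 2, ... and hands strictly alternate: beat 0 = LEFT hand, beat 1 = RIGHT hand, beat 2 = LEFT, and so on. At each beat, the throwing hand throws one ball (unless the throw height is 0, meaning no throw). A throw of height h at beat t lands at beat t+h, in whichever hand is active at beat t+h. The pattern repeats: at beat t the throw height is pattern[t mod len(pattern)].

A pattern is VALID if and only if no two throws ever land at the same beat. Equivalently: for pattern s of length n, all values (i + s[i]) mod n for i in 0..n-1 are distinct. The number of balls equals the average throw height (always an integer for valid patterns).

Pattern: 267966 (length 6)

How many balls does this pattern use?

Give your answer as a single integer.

Pattern = [2, 6, 7, 9, 6, 6], length n = 6
  position 0: throw height = 2, running sum = 2
  position 1: throw height = 6, running sum = 8
  position 2: throw height = 7, running sum = 15
  position 3: throw height = 9, running sum = 24
  position 4: throw height = 6, running sum = 30
  position 5: throw height = 6, running sum = 36
Total sum = 36; balls = sum / n = 36 / 6 = 6

Answer: 6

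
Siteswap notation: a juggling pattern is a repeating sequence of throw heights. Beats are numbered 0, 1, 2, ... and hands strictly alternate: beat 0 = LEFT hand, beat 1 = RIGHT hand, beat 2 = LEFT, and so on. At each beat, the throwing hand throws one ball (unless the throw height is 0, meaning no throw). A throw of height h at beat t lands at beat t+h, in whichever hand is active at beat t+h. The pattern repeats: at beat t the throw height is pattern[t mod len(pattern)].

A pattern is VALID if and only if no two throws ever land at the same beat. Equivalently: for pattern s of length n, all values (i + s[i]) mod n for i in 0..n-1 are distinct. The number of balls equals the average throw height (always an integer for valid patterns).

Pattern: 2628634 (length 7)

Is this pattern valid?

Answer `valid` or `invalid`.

Answer: invalid

Derivation:
i=0: (i + s[i]) mod n = (0 + 2) mod 7 = 2
i=1: (i + s[i]) mod n = (1 + 6) mod 7 = 0
i=2: (i + s[i]) mod n = (2 + 2) mod 7 = 4
i=3: (i + s[i]) mod n = (3 + 8) mod 7 = 4
i=4: (i + s[i]) mod n = (4 + 6) mod 7 = 3
i=5: (i + s[i]) mod n = (5 + 3) mod 7 = 1
i=6: (i + s[i]) mod n = (6 + 4) mod 7 = 3
Residues: [2, 0, 4, 4, 3, 1, 3], distinct: False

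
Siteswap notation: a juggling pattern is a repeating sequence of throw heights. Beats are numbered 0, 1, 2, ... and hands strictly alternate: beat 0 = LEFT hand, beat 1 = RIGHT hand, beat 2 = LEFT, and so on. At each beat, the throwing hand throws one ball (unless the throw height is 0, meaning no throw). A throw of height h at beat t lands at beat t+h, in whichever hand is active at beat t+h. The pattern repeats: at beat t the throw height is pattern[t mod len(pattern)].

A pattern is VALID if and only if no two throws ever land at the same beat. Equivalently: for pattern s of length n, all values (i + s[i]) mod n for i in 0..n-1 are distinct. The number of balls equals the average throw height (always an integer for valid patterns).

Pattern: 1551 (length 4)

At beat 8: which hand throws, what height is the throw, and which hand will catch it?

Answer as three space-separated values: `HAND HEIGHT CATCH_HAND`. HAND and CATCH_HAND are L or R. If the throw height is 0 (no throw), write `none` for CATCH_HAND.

Answer: L 1 R

Derivation:
Beat 8: 8 mod 2 = 0, so hand = L
Throw height = pattern[8 mod 4] = pattern[0] = 1
Lands at beat 8+1=9, 9 mod 2 = 1, so catch hand = R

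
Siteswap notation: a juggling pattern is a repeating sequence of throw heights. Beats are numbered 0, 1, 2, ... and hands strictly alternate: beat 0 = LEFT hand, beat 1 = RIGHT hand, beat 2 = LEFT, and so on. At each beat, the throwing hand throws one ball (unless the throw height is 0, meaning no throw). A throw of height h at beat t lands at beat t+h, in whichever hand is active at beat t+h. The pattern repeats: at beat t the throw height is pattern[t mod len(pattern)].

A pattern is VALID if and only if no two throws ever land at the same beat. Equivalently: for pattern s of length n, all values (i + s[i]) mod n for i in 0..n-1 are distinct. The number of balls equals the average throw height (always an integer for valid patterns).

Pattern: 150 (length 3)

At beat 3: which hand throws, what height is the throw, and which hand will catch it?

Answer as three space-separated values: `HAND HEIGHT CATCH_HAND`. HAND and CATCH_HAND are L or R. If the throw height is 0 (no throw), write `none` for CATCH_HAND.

Beat 3: 3 mod 2 = 1, so hand = R
Throw height = pattern[3 mod 3] = pattern[0] = 1
Lands at beat 3+1=4, 4 mod 2 = 0, so catch hand = L

Answer: R 1 L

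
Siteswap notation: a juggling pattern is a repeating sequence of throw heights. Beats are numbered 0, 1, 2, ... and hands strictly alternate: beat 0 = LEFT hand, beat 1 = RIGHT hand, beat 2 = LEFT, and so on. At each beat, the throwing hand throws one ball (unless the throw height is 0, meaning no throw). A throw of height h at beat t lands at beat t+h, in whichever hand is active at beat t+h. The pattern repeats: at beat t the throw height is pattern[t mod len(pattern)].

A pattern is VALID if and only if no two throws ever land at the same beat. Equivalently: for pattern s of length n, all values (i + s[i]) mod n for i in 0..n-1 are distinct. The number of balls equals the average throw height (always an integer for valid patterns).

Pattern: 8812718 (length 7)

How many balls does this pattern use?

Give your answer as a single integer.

Answer: 5

Derivation:
Pattern = [8, 8, 1, 2, 7, 1, 8], length n = 7
  position 0: throw height = 8, running sum = 8
  position 1: throw height = 8, running sum = 16
  position 2: throw height = 1, running sum = 17
  position 3: throw height = 2, running sum = 19
  position 4: throw height = 7, running sum = 26
  position 5: throw height = 1, running sum = 27
  position 6: throw height = 8, running sum = 35
Total sum = 35; balls = sum / n = 35 / 7 = 5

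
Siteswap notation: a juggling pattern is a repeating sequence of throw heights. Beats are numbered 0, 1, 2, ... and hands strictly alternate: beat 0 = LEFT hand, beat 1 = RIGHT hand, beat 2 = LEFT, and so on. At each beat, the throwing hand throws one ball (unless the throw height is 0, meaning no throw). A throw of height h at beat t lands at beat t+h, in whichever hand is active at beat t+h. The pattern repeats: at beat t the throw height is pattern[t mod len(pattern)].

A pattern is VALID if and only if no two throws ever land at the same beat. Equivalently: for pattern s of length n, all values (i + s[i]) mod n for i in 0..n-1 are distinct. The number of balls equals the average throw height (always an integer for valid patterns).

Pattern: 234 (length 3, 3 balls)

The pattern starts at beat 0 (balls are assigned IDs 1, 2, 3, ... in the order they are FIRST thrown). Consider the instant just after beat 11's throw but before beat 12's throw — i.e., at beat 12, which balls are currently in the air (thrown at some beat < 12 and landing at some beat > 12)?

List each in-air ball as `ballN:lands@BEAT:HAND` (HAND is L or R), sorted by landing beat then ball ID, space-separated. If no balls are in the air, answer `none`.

Beat 0 (L): throw ball1 h=2 -> lands@2:L; in-air after throw: [b1@2:L]
Beat 1 (R): throw ball2 h=3 -> lands@4:L; in-air after throw: [b1@2:L b2@4:L]
Beat 2 (L): throw ball1 h=4 -> lands@6:L; in-air after throw: [b2@4:L b1@6:L]
Beat 3 (R): throw ball3 h=2 -> lands@5:R; in-air after throw: [b2@4:L b3@5:R b1@6:L]
Beat 4 (L): throw ball2 h=3 -> lands@7:R; in-air after throw: [b3@5:R b1@6:L b2@7:R]
Beat 5 (R): throw ball3 h=4 -> lands@9:R; in-air after throw: [b1@6:L b2@7:R b3@9:R]
Beat 6 (L): throw ball1 h=2 -> lands@8:L; in-air after throw: [b2@7:R b1@8:L b3@9:R]
Beat 7 (R): throw ball2 h=3 -> lands@10:L; in-air after throw: [b1@8:L b3@9:R b2@10:L]
Beat 8 (L): throw ball1 h=4 -> lands@12:L; in-air after throw: [b3@9:R b2@10:L b1@12:L]
Beat 9 (R): throw ball3 h=2 -> lands@11:R; in-air after throw: [b2@10:L b3@11:R b1@12:L]
Beat 10 (L): throw ball2 h=3 -> lands@13:R; in-air after throw: [b3@11:R b1@12:L b2@13:R]
Beat 11 (R): throw ball3 h=4 -> lands@15:R; in-air after throw: [b1@12:L b2@13:R b3@15:R]
Beat 12 (L): throw ball1 h=2 -> lands@14:L; in-air after throw: [b2@13:R b1@14:L b3@15:R]

Answer: ball2:lands@13:R ball3:lands@15:R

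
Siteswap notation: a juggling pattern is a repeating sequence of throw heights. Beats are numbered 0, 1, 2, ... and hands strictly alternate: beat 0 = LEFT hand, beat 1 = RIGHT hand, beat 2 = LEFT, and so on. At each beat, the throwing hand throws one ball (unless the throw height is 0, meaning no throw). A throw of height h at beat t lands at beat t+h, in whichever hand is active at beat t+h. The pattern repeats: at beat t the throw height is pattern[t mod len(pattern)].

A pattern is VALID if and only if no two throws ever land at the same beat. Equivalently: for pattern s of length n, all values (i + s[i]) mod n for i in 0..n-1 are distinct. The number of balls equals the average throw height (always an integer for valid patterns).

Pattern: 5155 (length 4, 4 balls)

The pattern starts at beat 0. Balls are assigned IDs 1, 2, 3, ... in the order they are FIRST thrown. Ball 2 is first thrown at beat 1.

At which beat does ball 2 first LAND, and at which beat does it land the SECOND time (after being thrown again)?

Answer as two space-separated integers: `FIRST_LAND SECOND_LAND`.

Answer: 2 7

Derivation:
Beat 0 (L): throw ball1 h=5 -> lands@5:R; in-air after throw: [b1@5:R]
Beat 1 (R): throw ball2 h=1 -> lands@2:L; in-air after throw: [b2@2:L b1@5:R]
Beat 2 (L): throw ball2 h=5 -> lands@7:R; in-air after throw: [b1@5:R b2@7:R]
Beat 3 (R): throw ball3 h=5 -> lands@8:L; in-air after throw: [b1@5:R b2@7:R b3@8:L]
Beat 4 (L): throw ball4 h=5 -> lands@9:R; in-air after throw: [b1@5:R b2@7:R b3@8:L b4@9:R]
Beat 5 (R): throw ball1 h=1 -> lands@6:L; in-air after throw: [b1@6:L b2@7:R b3@8:L b4@9:R]
Beat 6 (L): throw ball1 h=5 -> lands@11:R; in-air after throw: [b2@7:R b3@8:L b4@9:R b1@11:R]
Beat 7 (R): throw ball2 h=5 -> lands@12:L; in-air after throw: [b3@8:L b4@9:R b1@11:R b2@12:L]
Ball 2: thrown@1 h=1 -> first land @2; rethrown@2 h=5 -> second land @7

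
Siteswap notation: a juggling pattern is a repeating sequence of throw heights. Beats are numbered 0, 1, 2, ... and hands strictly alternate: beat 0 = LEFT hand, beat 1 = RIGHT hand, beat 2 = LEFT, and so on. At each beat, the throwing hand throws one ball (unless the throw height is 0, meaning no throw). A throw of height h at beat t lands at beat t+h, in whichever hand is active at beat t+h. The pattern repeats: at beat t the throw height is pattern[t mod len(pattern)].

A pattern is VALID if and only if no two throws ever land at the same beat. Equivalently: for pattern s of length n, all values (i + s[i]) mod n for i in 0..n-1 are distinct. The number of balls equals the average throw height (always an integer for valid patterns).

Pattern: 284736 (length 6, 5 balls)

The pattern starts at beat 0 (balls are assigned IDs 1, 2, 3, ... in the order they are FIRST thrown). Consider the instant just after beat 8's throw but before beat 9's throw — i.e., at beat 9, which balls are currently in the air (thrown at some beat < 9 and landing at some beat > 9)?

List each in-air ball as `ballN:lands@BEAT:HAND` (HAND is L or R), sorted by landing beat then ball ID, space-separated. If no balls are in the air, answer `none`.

Beat 0 (L): throw ball1 h=2 -> lands@2:L; in-air after throw: [b1@2:L]
Beat 1 (R): throw ball2 h=8 -> lands@9:R; in-air after throw: [b1@2:L b2@9:R]
Beat 2 (L): throw ball1 h=4 -> lands@6:L; in-air after throw: [b1@6:L b2@9:R]
Beat 3 (R): throw ball3 h=7 -> lands@10:L; in-air after throw: [b1@6:L b2@9:R b3@10:L]
Beat 4 (L): throw ball4 h=3 -> lands@7:R; in-air after throw: [b1@6:L b4@7:R b2@9:R b3@10:L]
Beat 5 (R): throw ball5 h=6 -> lands@11:R; in-air after throw: [b1@6:L b4@7:R b2@9:R b3@10:L b5@11:R]
Beat 6 (L): throw ball1 h=2 -> lands@8:L; in-air after throw: [b4@7:R b1@8:L b2@9:R b3@10:L b5@11:R]
Beat 7 (R): throw ball4 h=8 -> lands@15:R; in-air after throw: [b1@8:L b2@9:R b3@10:L b5@11:R b4@15:R]
Beat 8 (L): throw ball1 h=4 -> lands@12:L; in-air after throw: [b2@9:R b3@10:L b5@11:R b1@12:L b4@15:R]
Beat 9 (R): throw ball2 h=7 -> lands@16:L; in-air after throw: [b3@10:L b5@11:R b1@12:L b4@15:R b2@16:L]

Answer: ball3:lands@10:L ball5:lands@11:R ball1:lands@12:L ball4:lands@15:R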